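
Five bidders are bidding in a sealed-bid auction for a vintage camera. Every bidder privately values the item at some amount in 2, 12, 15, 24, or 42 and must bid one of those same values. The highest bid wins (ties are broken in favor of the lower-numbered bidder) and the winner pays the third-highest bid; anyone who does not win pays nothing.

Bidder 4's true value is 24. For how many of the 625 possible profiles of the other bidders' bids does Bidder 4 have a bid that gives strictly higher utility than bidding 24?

Others bid (2, 2, 2, 42): truth gives 0; bid 42 gives 22 > 0. Violating.
Others bid (2, 2, 12, 42): truth gives 0; bid 42 gives 12 > 0. Violating.
Others bid (2, 2, 15, 42): truth gives 0; bid 42 gives 9 > 0. Violating.
Others bid (2, 2, 24, 2): truth gives 0; bid 42 gives 22 > 0. Violating.
Others bid (2, 2, 2, 2): truth gives 22; no alternative beats it.
Others bid (2, 2, 2, 12): truth gives 22; no alternative beats it.
(Checking all 625 profiles: 108 have a profitable deviation, 517 do not.)

108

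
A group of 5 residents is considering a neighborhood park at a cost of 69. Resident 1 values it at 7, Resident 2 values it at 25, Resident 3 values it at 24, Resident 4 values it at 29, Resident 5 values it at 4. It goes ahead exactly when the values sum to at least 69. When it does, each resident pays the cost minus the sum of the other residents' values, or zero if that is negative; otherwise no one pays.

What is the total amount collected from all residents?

18

Total value 89 ≥ cost 69, so it is built.
Resident 1: others sum to 82; max(0, 69 - 82) = 0.
Resident 2: others sum to 64; max(0, 69 - 64) = 5.
Resident 3: others sum to 65; max(0, 69 - 65) = 4.
Resident 4: others sum to 60; max(0, 69 - 60) = 9.
Resident 5: others sum to 85; max(0, 69 - 85) = 0.
Total collected = 0 + 5 + 4 + 9 + 0 = 18.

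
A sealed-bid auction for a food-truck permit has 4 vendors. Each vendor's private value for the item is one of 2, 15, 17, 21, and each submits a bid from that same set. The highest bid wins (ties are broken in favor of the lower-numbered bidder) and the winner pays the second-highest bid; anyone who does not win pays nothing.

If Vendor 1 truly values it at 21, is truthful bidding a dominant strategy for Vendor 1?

Check each profile of the others' bids and compare truth against every alternative bid.
Others bid (2, 2, 2): truth gives 19, best alternative gives 19.
Others bid (2, 2, 15): truth gives 6, best alternative gives 6.
Others bid (2, 15, 2): truth gives 6, best alternative gives 6.
Others bid (2, 15, 15): truth gives 6, best alternative gives 6.
Others bid (15, 2, 2): truth gives 6, best alternative gives 6.
Others bid (15, 2, 15): truth gives 6, best alternative gives 6.
(Remaining 58 profiles checked similarly; truth is weakly best in each.)
In every case the truthful bid is at least as good as any alternative, so it is a dominant strategy.

Yes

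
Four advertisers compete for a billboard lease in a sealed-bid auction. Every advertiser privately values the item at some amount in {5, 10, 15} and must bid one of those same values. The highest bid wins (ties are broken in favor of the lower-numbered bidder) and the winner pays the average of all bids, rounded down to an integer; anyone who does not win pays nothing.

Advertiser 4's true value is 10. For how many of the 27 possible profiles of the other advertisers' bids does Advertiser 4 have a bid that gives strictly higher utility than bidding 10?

3

Others bid (5, 5, 10): truth gives 0; bid 15 gives 2 > 0. Violating.
Others bid (5, 10, 5): truth gives 0; bid 15 gives 2 > 0. Violating.
Others bid (10, 5, 5): truth gives 0; bid 15 gives 2 > 0. Violating.
Others bid (5, 5, 5): truth gives 4; no alternative beats it.
Others bid (5, 5, 15): truth gives 0; no alternative beats it.
(Checking all 27 profiles: 3 have a profitable deviation, 24 do not.)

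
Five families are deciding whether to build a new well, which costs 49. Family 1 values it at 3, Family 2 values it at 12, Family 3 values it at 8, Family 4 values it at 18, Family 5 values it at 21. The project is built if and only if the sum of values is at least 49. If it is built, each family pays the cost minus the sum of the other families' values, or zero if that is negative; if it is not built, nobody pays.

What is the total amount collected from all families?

13

Total value 62 ≥ cost 49, so it is built.
Family 1: others sum to 59; max(0, 49 - 59) = 0.
Family 2: others sum to 50; max(0, 49 - 50) = 0.
Family 3: others sum to 54; max(0, 49 - 54) = 0.
Family 4: others sum to 44; max(0, 49 - 44) = 5.
Family 5: others sum to 41; max(0, 49 - 41) = 8.
Total collected = 0 + 0 + 0 + 5 + 8 = 13.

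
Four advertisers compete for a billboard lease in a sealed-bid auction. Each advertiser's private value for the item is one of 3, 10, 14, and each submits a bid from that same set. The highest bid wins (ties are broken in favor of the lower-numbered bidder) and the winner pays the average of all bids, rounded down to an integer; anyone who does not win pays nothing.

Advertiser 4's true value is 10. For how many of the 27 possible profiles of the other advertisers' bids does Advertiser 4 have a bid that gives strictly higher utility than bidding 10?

Others bid (3, 3, 10): truth gives 0; bid 14 gives 3 > 0. Violating.
Others bid (3, 10, 3): truth gives 0; bid 14 gives 3 > 0. Violating.
Others bid (3, 10, 10): truth gives 0; bid 14 gives 1 > 0. Violating.
Others bid (10, 3, 3): truth gives 0; bid 14 gives 3 > 0. Violating.
Others bid (3, 3, 3): truth gives 6; no alternative beats it.
Others bid (3, 3, 14): truth gives 0; no alternative beats it.
(Checking all 27 profiles: 6 have a profitable deviation, 21 do not.)

6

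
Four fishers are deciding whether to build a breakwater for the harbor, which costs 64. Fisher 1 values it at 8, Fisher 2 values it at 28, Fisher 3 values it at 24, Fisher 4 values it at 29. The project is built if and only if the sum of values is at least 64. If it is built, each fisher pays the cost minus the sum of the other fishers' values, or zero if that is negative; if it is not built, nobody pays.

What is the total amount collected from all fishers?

Total value 89 ≥ cost 64, so it is built.
Fisher 1: others sum to 81; max(0, 64 - 81) = 0.
Fisher 2: others sum to 61; max(0, 64 - 61) = 3.
Fisher 3: others sum to 65; max(0, 64 - 65) = 0.
Fisher 4: others sum to 60; max(0, 64 - 60) = 4.
Total collected = 0 + 3 + 0 + 4 = 7.

7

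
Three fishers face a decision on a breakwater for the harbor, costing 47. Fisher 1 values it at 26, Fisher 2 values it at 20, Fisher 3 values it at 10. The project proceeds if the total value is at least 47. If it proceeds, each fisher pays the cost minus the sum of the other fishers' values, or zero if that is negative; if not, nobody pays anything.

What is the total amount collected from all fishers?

Total value 56 ≥ cost 47, so it is built.
Fisher 1: others sum to 30; max(0, 47 - 30) = 17.
Fisher 2: others sum to 36; max(0, 47 - 36) = 11.
Fisher 3: others sum to 46; max(0, 47 - 46) = 1.
Total collected = 17 + 11 + 1 = 29.

29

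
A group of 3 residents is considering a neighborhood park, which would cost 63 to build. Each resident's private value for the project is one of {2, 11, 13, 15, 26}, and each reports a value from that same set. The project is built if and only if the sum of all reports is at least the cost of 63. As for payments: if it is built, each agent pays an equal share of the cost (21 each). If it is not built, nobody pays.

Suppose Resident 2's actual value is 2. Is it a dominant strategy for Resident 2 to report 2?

Check each profile of the others' reports and compare truth against every alternative report.
Others report (26, 26): truth gives 0, best alternative gives -19.
Others report (2, 2): truth gives 0, best alternative gives 0.
Others report (2, 11): truth gives 0, best alternative gives 0.
Others report (2, 13): truth gives 0, best alternative gives 0.
Others report (2, 15): truth gives 0, best alternative gives 0.
Others report (2, 26): truth gives 0, best alternative gives 0.
(Remaining 19 profiles checked similarly; truth is weakly best in each.)
In every case the truthful report is at least as good as any alternative, so it is a dominant strategy.

Yes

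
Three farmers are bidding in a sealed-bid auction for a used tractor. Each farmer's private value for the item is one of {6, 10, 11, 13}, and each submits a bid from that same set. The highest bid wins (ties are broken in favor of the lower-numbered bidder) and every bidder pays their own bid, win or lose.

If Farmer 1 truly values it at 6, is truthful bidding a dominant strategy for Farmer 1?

No

Consider the case where Farmer 2 bids 6 and Farmer 3 bids 10.
Truthful bid 6: loses but pays 6, utility -6.
Bid 10 instead: wins, pays 10, utility 6 - 10 = -4.
Since -4 > -6, bidding 10 is strictly better here, so truthful bidding is not dominant.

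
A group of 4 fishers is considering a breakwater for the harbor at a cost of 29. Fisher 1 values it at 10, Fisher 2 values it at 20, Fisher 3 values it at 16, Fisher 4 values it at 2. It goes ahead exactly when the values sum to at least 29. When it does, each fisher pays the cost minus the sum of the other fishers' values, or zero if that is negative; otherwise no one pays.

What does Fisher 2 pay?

1

Total value 48 ≥ cost 29, so the project is built.
The other fishers' values sum to 28.
Cost minus that sum is 29 - 28 = 1.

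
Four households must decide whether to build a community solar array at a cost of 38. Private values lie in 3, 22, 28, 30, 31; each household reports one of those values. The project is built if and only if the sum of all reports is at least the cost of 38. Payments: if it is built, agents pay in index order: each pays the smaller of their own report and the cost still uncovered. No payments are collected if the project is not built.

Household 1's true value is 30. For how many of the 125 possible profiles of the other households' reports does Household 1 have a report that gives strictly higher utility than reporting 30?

Others report (3, 3, 22): truth gives 0; report 22 gives 8 > 0. Violating.
Others report (3, 3, 28): truth gives 0; report 22 gives 8 > 0. Violating.
Others report (3, 3, 30): truth gives 0; report 3 gives 27 > 0. Violating.
Others report (3, 3, 31): truth gives 0; report 3 gives 27 > 0. Violating.
Others report (3, 3, 3): truth gives 0; no alternative beats it.
(Checking all 125 profiles: 124 have a profitable deviation, 1 does not.)

124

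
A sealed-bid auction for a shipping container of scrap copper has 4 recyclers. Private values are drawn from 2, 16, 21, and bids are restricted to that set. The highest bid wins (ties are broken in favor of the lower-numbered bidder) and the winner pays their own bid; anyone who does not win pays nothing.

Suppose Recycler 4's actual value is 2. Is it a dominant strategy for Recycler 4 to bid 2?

Check each profile of the others' bids and compare truth against every alternative bid.
Others bid (2, 2, 2): truth gives 0, best alternative gives -14.
Others bid (2, 2, 16): truth gives 0, best alternative gives 0.
Others bid (2, 2, 21): truth gives 0, best alternative gives 0.
Others bid (2, 16, 2): truth gives 0, best alternative gives 0.
Others bid (2, 16, 16): truth gives 0, best alternative gives 0.
Others bid (2, 16, 21): truth gives 0, best alternative gives 0.
(Remaining 21 profiles checked similarly; truth is weakly best in each.)
In every case the truthful bid is at least as good as any alternative, so it is a dominant strategy.

Yes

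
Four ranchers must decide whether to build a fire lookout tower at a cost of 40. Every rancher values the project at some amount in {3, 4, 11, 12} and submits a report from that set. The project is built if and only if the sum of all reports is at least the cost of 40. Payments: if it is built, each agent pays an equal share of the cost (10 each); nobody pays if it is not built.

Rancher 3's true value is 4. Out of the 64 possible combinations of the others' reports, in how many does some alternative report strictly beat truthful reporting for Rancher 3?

Others report (12, 12, 12): truth gives -6; report 3 gives 0 > -6. Violating.
Others report (3, 3, 3): truth gives 0; no alternative beats it.
Others report (3, 3, 4): truth gives 0; no alternative beats it.
(Checking all 64 profiles: 1 has a profitable deviation, 63 do not.)

1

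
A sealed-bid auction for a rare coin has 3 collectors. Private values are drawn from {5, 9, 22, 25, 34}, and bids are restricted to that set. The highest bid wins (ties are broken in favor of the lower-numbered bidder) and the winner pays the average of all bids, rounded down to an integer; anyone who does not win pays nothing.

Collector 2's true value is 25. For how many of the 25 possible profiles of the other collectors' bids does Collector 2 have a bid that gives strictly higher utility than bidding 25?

9

Others bid (5, 5): truth gives 14; bid 9 gives 19 > 14. Violating.
Others bid (5, 9): truth gives 12; bid 9 gives 18 > 12. Violating.
Others bid (5, 22): truth gives 8; bid 22 gives 9 > 8. Violating.
Others bid (5, 34): truth gives 0; bid 34 gives 1 > 0. Violating.
Others bid (5, 25): truth gives 7; no alternative beats it.
Others bid (9, 25): truth gives 6; no alternative beats it.
(Checking all 25 profiles: 9 have a profitable deviation, 16 do not.)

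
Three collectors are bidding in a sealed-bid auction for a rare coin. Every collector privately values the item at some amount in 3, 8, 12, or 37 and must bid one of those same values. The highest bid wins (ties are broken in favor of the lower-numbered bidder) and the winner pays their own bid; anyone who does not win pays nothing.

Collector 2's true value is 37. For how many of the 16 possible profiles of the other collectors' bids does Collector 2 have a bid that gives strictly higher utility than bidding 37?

6

Others bid (3, 3): truth gives 0; bid 8 gives 29 > 0. Violating.
Others bid (3, 8): truth gives 0; bid 8 gives 29 > 0. Violating.
Others bid (3, 12): truth gives 0; bid 12 gives 25 > 0. Violating.
Others bid (8, 3): truth gives 0; bid 12 gives 25 > 0. Violating.
Others bid (3, 37): truth gives 0; no alternative beats it.
Others bid (8, 37): truth gives 0; no alternative beats it.
(Checking all 16 profiles: 6 have a profitable deviation, 10 do not.)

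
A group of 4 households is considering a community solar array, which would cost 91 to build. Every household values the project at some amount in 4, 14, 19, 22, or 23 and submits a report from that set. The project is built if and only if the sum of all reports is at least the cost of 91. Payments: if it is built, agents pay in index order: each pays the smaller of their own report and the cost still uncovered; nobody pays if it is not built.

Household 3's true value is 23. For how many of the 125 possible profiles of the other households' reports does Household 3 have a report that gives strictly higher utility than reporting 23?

Others report (23, 23, 23): truth gives 0; report 22 gives 1 > 0. Violating.
Others report (4, 4, 4): truth gives 0; no alternative beats it.
Others report (4, 4, 14): truth gives 0; no alternative beats it.
(Checking all 125 profiles: 1 has a profitable deviation, 124 do not.)

1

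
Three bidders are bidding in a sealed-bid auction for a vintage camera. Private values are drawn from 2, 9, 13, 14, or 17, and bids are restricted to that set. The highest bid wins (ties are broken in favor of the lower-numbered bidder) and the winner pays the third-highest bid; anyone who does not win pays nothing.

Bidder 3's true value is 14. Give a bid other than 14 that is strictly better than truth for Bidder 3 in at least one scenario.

17

Suppose Bidder 1 bids 2 and Bidder 2 bids 14.
Bid 14: loses, pays 0, utility 0.
Bid 17: wins, pays 2, utility 14 - 2 = 12.
So bidding 17 beats truth here (12 > 0).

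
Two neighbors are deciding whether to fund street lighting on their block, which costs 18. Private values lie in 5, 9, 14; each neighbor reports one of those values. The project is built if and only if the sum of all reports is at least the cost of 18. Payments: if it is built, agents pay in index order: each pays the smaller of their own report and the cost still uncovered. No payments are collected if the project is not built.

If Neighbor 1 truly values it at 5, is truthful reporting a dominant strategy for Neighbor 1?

Yes

Check each profile of the others' reports and compare truth against every alternative report.
Others report (9): truth gives 0, best alternative gives -4.
Others report (14): truth gives 0, best alternative gives -4.
Others report (5): truth gives 0, best alternative gives 0.
In every case the truthful report is at least as good as any alternative, so it is a dominant strategy.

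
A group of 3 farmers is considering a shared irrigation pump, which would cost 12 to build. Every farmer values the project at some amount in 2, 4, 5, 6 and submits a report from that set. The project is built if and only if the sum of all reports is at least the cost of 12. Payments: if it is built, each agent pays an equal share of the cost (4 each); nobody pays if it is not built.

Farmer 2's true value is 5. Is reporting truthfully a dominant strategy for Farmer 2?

No

Consider the case where Farmer 1 reports 2 and Farmer 3 reports 4.
Truthful report 5: project not built, utility 0.
Report 6 instead: project built, pays 4, utility 5 - 4 = 1.
Since 1 > 0, reporting 6 is strictly better here, so truthful reporting is not dominant.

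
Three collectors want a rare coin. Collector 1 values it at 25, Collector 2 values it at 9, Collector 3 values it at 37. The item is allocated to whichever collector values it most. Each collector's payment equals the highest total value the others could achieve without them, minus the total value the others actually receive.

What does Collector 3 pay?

25

Collector 3 has the highest value and receives the item.
Without Collector 3, the item would go to the next-highest value, 25, so the others could achieve 25.
With Collector 3 present and winning, the others receive nothing, so their total is 0.
Payment = 25 - 0 = 25.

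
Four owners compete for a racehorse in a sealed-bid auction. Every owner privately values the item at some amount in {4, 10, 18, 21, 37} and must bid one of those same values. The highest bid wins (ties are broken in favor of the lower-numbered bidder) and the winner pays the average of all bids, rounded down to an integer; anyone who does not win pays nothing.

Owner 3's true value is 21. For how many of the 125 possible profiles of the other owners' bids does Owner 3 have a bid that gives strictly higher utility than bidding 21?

23

Others bid (4, 4, 4): truth gives 13; bid 10 gives 16 > 13. Violating.
Others bid (4, 4, 10): truth gives 12; bid 10 gives 14 > 12. Violating.
Others bid (4, 4, 37): truth gives 0; bid 37 gives 1 > 0. Violating.
Others bid (4, 10, 10): truth gives 10; bid 18 gives 11 > 10. Violating.
Others bid (4, 4, 18): truth gives 10; no alternative beats it.
Others bid (4, 4, 21): truth gives 9; no alternative beats it.
(Checking all 125 profiles: 23 have a profitable deviation, 102 do not.)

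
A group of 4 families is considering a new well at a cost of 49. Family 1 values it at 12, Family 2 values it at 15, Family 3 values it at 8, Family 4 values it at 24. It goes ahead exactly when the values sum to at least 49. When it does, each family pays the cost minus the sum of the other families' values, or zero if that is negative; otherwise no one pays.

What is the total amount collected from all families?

Total value 59 ≥ cost 49, so it is built.
Family 1: others sum to 47; max(0, 49 - 47) = 2.
Family 2: others sum to 44; max(0, 49 - 44) = 5.
Family 3: others sum to 51; max(0, 49 - 51) = 0.
Family 4: others sum to 35; max(0, 49 - 35) = 14.
Total collected = 2 + 5 + 0 + 14 = 21.

21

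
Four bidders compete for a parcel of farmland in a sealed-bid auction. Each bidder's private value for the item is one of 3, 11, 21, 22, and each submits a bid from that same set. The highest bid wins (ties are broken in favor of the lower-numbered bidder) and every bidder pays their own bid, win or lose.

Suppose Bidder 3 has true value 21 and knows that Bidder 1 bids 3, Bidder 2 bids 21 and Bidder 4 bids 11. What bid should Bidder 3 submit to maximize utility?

Bid 3: loses but pays 3, utility -3.
Bid 11: loses but pays 11, utility -11.
Bid 21: loses but pays 21, utility -21.
Bid 22: wins, pays 22, utility 21 - 22 = -1.
The best choice is 22 with utility -1.

22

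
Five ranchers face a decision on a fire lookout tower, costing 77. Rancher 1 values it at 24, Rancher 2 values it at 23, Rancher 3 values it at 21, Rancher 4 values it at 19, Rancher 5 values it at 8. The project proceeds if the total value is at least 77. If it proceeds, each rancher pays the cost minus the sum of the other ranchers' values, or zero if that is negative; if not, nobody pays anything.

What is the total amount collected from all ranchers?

15

Total value 95 ≥ cost 77, so it is built.
Rancher 1: others sum to 71; max(0, 77 - 71) = 6.
Rancher 2: others sum to 72; max(0, 77 - 72) = 5.
Rancher 3: others sum to 74; max(0, 77 - 74) = 3.
Rancher 4: others sum to 76; max(0, 77 - 76) = 1.
Rancher 5: others sum to 87; max(0, 77 - 87) = 0.
Total collected = 6 + 5 + 3 + 1 + 0 = 15.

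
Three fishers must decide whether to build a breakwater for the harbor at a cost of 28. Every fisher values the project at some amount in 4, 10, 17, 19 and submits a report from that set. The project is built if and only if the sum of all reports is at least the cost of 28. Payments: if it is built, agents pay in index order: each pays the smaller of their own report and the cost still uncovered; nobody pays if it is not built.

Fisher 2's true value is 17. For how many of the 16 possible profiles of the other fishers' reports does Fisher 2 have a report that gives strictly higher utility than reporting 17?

Others report (4, 17): truth gives 0; report 10 gives 7 > 0. Violating.
Others report (4, 19): truth gives 0; report 10 gives 7 > 0. Violating.
Others report (10, 10): truth gives 0; report 10 gives 7 > 0. Violating.
Others report (10, 17): truth gives 0; report 4 gives 13 > 0. Violating.
Others report (4, 4): truth gives 0; no alternative beats it.
Others report (4, 10): truth gives 0; no alternative beats it.
(Checking all 16 profiles: 12 have a profitable deviation, 4 do not.)

12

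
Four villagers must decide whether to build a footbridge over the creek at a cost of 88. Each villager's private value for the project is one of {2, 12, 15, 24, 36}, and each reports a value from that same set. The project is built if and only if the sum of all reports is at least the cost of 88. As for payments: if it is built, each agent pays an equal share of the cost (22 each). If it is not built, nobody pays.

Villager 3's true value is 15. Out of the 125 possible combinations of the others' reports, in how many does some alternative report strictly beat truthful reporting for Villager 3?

15

Others report (2, 36, 36): truth gives -7; report 2 gives 0 > -7. Violating.
Others report (12, 36, 36): truth gives -7; report 2 gives 0 > -7. Violating.
Others report (15, 24, 36): truth gives -7; report 2 gives 0 > -7. Violating.
Others report (15, 36, 24): truth gives -7; report 2 gives 0 > -7. Violating.
Others report (2, 2, 2): truth gives 0; no alternative beats it.
Others report (2, 2, 12): truth gives 0; no alternative beats it.
(Checking all 125 profiles: 15 have a profitable deviation, 110 do not.)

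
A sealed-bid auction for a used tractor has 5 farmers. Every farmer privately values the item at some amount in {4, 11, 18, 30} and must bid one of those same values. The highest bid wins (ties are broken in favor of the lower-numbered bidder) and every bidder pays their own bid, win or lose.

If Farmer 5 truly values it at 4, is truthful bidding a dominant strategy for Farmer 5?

Check each profile of the others' bids and compare truth against every alternative bid.
Others bid (4, 4, 4, 11): truth gives -4, best alternative gives -11.
Others bid (4, 4, 4, 18): truth gives -4, best alternative gives -11.
Others bid (4, 4, 4, 30): truth gives -4, best alternative gives -11.
Others bid (4, 4, 11, 4): truth gives -4, best alternative gives -11.
Others bid (4, 4, 11, 11): truth gives -4, best alternative gives -11.
Others bid (4, 4, 11, 18): truth gives -4, best alternative gives -11.
(Remaining 250 profiles checked similarly; truth is weakly best in each.)
In every case the truthful bid is at least as good as any alternative, so it is a dominant strategy.

Yes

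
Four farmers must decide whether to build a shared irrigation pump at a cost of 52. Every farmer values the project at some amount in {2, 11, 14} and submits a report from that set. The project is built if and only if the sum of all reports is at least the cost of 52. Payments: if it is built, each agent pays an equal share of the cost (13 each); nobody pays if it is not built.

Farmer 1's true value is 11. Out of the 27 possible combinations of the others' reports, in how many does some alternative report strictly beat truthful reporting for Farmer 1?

1

Others report (14, 14, 14): truth gives -2; report 2 gives 0 > -2. Violating.
Others report (2, 2, 2): truth gives 0; no alternative beats it.
Others report (2, 2, 11): truth gives 0; no alternative beats it.
(Checking all 27 profiles: 1 has a profitable deviation, 26 do not.)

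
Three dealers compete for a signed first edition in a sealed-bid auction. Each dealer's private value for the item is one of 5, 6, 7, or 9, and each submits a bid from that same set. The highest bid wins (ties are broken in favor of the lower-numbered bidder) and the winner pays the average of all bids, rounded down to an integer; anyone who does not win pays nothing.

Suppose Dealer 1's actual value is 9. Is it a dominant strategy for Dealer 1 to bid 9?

Consider the case where Dealer 2 bids 5 and Dealer 3 bids 5.
Truthful bid 9: wins, pays 6, utility 9 - 6 = 3.
Bid 5 instead: wins, pays 5, utility 9 - 5 = 4.
Since 4 > 3, bidding 5 is strictly better here, so truthful bidding is not dominant.

No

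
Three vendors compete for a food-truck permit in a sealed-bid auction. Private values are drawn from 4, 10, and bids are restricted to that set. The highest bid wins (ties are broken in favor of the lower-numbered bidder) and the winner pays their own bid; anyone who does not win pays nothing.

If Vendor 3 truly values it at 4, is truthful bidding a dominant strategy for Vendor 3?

Check each profile of the others' bids and compare truth against every alternative bid.
Others bid (4, 4): truth gives 0, best alternative gives -6.
Others bid (4, 10): truth gives 0, best alternative gives 0.
Others bid (10, 4): truth gives 0, best alternative gives 0.
Others bid (10, 10): truth gives 0, best alternative gives 0.
In every case the truthful bid is at least as good as any alternative, so it is a dominant strategy.

Yes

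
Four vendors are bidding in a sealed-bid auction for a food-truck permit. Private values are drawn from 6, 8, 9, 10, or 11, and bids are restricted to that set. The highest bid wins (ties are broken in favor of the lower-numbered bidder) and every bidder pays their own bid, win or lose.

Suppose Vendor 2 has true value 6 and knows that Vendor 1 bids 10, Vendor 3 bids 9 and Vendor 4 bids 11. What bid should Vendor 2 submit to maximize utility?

Bid 6: loses but pays 6, utility -6.
Bid 8: loses but pays 8, utility -8.
Bid 9: loses but pays 9, utility -9.
Bid 10: loses but pays 10, utility -10.
Bid 11: wins, pays 11, utility 6 - 11 = -5.
The best choice is 11 with utility -5.

11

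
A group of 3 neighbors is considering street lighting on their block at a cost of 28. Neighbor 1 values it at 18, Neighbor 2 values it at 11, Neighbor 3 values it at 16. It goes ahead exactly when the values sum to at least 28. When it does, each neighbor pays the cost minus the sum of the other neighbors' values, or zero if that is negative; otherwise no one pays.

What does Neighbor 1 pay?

Total value 45 ≥ cost 28, so the project is built.
The other neighbors' values sum to 27.
Cost minus that sum is 28 - 27 = 1.

1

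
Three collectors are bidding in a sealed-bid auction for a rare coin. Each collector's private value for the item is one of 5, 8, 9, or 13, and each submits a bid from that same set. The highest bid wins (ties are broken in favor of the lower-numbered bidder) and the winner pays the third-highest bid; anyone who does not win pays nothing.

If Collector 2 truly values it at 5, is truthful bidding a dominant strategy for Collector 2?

Check each profile of the others' bids and compare truth against every alternative bid.
Others bid (5, 5): truth gives 0, best alternative gives 0.
Others bid (5, 8): truth gives 0, best alternative gives 0.
Others bid (5, 9): truth gives 0, best alternative gives 0.
Others bid (5, 13): truth gives 0, best alternative gives 0.
Others bid (8, 5): truth gives 0, best alternative gives 0.
Others bid (8, 8): truth gives 0, best alternative gives 0.
(Remaining 10 profiles checked similarly; truth is weakly best in each.)
In every case the truthful bid is at least as good as any alternative, so it is a dominant strategy.

Yes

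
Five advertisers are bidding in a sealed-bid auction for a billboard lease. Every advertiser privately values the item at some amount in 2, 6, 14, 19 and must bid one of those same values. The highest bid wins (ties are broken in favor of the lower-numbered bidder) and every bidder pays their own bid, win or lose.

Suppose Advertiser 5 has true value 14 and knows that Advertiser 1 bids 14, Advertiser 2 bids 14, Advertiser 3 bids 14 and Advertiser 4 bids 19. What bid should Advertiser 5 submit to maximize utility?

Bid 2: loses but pays 2, utility -2.
Bid 6: loses but pays 6, utility -6.
Bid 14: loses but pays 14, utility -14.
Bid 19: loses but pays 19, utility -19.
The best choice is 2 with utility -2.

2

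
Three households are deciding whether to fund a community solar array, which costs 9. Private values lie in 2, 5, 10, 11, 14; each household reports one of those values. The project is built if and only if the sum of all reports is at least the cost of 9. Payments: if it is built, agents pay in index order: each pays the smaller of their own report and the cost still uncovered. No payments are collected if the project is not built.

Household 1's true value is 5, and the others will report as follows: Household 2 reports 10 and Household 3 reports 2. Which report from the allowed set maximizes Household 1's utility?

Report 2: project built, pays 2, utility 5 - 2 = 3.
Report 5: project built, pays 5, utility 5 - 5 = 0.
Report 10: project built, pays 9, utility 5 - 9 = -4.
Report 11: project built, pays 9, utility 5 - 9 = -4.
Report 14: project built, pays 9, utility 5 - 9 = -4.
The best choice is 2 with utility 3.

2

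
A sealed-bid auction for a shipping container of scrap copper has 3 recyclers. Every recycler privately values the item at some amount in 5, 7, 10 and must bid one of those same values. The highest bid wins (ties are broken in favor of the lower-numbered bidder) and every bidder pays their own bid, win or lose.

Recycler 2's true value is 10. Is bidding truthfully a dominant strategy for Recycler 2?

No

Consider the case where Recycler 1 bids 5 and Recycler 3 bids 5.
Truthful bid 10: wins, pays 10, utility 10 - 10 = 0.
Bid 7 instead: wins, pays 7, utility 10 - 7 = 3.
Since 3 > 0, bidding 7 is strictly better here, so truthful bidding is not dominant.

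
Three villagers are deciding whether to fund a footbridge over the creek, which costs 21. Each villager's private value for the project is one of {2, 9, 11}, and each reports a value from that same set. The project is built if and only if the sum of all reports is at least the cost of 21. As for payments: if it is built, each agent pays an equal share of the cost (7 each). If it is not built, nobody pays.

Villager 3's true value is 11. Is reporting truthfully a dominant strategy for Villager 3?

Check each profile of the others' reports and compare truth against every alternative report.
Others report (2, 9): truth gives 4, best alternative gives 0.
Others report (9, 2): truth gives 4, best alternative gives 0.
Others report (2, 11): truth gives 4, best alternative gives 4.
Others report (9, 9): truth gives 4, best alternative gives 4.
Others report (9, 11): truth gives 4, best alternative gives 4.
Others report (11, 2): truth gives 4, best alternative gives 4.
(Remaining 3 profiles checked similarly; truth is weakly best in each.)
In every case the truthful report is at least as good as any alternative, so it is a dominant strategy.

Yes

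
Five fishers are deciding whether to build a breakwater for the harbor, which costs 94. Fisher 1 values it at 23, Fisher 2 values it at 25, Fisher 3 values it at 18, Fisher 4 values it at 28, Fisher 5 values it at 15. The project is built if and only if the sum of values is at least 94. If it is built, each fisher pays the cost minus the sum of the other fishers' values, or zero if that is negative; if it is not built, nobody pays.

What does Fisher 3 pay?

Total value 109 ≥ cost 94, so the project is built.
The other fishers' values sum to 91.
Cost minus that sum is 94 - 91 = 3.

3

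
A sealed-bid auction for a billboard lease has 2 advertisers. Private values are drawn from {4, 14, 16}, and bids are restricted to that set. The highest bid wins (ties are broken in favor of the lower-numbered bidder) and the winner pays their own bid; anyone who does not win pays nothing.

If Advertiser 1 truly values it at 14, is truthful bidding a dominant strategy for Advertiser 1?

No

Consider the case where Advertiser 2 bids 4.
Truthful bid 14: wins, pays 14, utility 14 - 14 = 0.
Bid 4 instead: wins, pays 4, utility 14 - 4 = 10.
Since 10 > 0, bidding 4 is strictly better here, so truthful bidding is not dominant.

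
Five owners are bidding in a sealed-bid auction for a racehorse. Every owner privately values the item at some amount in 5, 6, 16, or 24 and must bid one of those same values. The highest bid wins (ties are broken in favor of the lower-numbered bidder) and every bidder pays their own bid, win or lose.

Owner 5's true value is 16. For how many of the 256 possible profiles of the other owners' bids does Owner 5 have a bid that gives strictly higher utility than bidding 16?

Others bid (5, 5, 5, 5): truth gives 0; bid 6 gives 10 > 0. Violating.
Others bid (5, 5, 5, 16): truth gives -16; bid 5 gives -5 > -16. Violating.
Others bid (5, 5, 5, 24): truth gives -16; bid 5 gives -5 > -16. Violating.
Others bid (5, 5, 6, 16): truth gives -16; bid 5 gives -5 > -16. Violating.
Others bid (5, 5, 5, 6): truth gives 0; no alternative beats it.
Others bid (5, 5, 6, 5): truth gives 0; no alternative beats it.
(Checking all 256 profiles: 241 have a profitable deviation, 15 do not.)

241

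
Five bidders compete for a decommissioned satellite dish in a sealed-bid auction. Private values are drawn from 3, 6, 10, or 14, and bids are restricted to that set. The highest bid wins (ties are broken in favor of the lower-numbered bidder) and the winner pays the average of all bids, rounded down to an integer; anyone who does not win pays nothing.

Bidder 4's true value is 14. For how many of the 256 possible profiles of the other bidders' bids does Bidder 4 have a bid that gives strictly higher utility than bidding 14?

Others bid (3, 3, 3, 3): truth gives 9; bid 6 gives 11 > 9. Violating.
Others bid (3, 3, 3, 6): truth gives 9; bid 6 gives 10 > 9. Violating.
Others bid (3, 3, 3, 10): truth gives 8; bid 10 gives 9 > 8. Violating.
Others bid (3, 3, 6, 6): truth gives 8; bid 10 gives 9 > 8. Violating.
Others bid (3, 3, 3, 14): truth gives 7; no alternative beats it.
Others bid (3, 3, 6, 3): truth gives 9; no alternative beats it.
(Checking all 256 profiles: 18 have a profitable deviation, 238 do not.)

18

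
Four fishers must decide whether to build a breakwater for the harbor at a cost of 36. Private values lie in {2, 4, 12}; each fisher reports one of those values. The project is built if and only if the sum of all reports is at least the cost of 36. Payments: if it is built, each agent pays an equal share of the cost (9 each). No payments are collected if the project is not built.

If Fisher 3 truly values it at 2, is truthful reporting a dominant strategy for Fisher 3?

Yes

Check each profile of the others' reports and compare truth against every alternative report.
Others report (12, 12, 12): truth gives -7, best alternative gives -7.
Others report (2, 2, 2): truth gives 0, best alternative gives 0.
Others report (2, 2, 4): truth gives 0, best alternative gives 0.
Others report (2, 2, 12): truth gives 0, best alternative gives 0.
Others report (2, 4, 2): truth gives 0, best alternative gives 0.
Others report (2, 4, 4): truth gives 0, best alternative gives 0.
(Remaining 21 profiles checked similarly; truth is weakly best in each.)
In every case the truthful report is at least as good as any alternative, so it is a dominant strategy.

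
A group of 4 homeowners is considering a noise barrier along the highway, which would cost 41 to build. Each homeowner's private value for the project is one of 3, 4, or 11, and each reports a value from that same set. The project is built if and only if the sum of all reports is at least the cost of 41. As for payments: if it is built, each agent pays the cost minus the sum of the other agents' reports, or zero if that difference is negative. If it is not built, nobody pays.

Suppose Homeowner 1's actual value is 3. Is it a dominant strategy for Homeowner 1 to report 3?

Check each profile of the others' reports and compare truth against every alternative report.
Others report (3, 3, 3): truth gives 0, best alternative gives 0.
Others report (3, 3, 4): truth gives 0, best alternative gives 0.
Others report (3, 3, 11): truth gives 0, best alternative gives 0.
Others report (3, 4, 3): truth gives 0, best alternative gives 0.
Others report (3, 4, 4): truth gives 0, best alternative gives 0.
Others report (3, 4, 11): truth gives 0, best alternative gives 0.
(Remaining 21 profiles checked similarly; truth is weakly best in each.)
In every case the truthful report is at least as good as any alternative, so it is a dominant strategy.

Yes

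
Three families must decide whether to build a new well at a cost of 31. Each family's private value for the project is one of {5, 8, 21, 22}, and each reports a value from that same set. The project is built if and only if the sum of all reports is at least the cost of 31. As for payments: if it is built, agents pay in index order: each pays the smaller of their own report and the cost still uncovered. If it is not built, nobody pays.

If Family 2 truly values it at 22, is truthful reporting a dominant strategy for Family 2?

No

Consider the case where Family 1 reports 5 and Family 3 reports 5.
Truthful report 22: project built, pays 22, utility 22 - 22 = 0.
Report 21 instead: project built, pays 21, utility 22 - 21 = 1.
Since 1 > 0, reporting 21 is strictly better here, so truthful reporting is not dominant.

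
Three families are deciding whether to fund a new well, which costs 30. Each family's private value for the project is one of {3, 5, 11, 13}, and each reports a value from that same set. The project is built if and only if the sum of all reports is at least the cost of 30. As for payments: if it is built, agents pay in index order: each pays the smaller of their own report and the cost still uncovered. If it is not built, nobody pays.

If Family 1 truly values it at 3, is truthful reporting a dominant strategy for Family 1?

Yes

Check each profile of the others' reports and compare truth against every alternative report.
Others report (13, 13): truth gives 0, best alternative gives -2.
Others report (3, 3): truth gives 0, best alternative gives 0.
Others report (3, 5): truth gives 0, best alternative gives 0.
Others report (3, 11): truth gives 0, best alternative gives 0.
Others report (3, 13): truth gives 0, best alternative gives 0.
Others report (5, 3): truth gives 0, best alternative gives 0.
(Remaining 10 profiles checked similarly; truth is weakly best in each.)
In every case the truthful report is at least as good as any alternative, so it is a dominant strategy.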